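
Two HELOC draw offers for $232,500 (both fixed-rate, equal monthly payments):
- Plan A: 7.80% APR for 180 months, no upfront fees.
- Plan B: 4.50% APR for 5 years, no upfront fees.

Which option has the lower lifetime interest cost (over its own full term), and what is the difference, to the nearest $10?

Plan B by $135,050

Plan A: at 7.80% the monthly rate is 0.0065000, so the payment is 232,500 × 0.0065000 / (1 − 1.0065000^−180) = $2,195.13.
Total interest on Plan A = 180 × $2,195.13 − $232,500 = $162,623.40.
Plan B: monthly rate = 4.5%/12 = 0.0037500; payment = 232,500 × 0.0037500 / (1 − (1+0.0037500)^−60) = $4,334.50.
Total interest on Plan B = 60 × $4,334.50 − $232,500 = $27,570.00.
Plan B is lower by $135,053.40.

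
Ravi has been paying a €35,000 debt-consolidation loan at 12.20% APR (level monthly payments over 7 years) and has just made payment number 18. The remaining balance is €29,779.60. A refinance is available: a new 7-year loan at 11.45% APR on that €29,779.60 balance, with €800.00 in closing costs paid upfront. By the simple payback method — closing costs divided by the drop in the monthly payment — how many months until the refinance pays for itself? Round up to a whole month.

8 months

Current payment = 35,000 × 12.2%/12 / (1 − (1+0.0101667)^−84) = €621.60.
Refinanced payment = 29,779.60 × 0.0095417 / (1 − (1+0.0095417)^−84) = €516.97.
Monthly savings = €621.60 − €516.97 = €104.63.
Break-even = €800.00 / €104.63 = 7.65 → 8 months.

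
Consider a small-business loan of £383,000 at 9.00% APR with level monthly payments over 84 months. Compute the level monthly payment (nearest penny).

£6,162.12

Monthly rate = 9%/12 = 0.0075000; payment = 383,000 × 0.0075000 / (1 − (1+0.0075000)^−84) = £6,162.12.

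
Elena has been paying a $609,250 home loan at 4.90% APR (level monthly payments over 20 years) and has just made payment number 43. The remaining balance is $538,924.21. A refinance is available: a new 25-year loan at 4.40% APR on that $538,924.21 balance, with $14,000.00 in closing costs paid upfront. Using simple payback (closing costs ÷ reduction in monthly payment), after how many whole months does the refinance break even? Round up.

Current payment = 609,250 × 4.9%/12 / (1 − (1+0.0040833)^−240) = $3,987.20.
Refinanced payment = 538,924.21 × 0.0036667 / (1 − (1+0.0036667)^−300) = $2,965.01.
Monthly savings = $3,987.20 − $2,965.01 = $1,022.19.
Break-even = $14,000.00 / $1,022.19 = 13.70 → 14 months.

14 months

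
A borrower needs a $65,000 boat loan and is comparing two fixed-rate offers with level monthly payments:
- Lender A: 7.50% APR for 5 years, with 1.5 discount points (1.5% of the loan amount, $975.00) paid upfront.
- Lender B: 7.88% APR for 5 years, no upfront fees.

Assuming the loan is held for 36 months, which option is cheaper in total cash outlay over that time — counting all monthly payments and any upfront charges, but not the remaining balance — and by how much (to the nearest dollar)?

Lender B by $551

Lender A: monthly rate = 7.5%/12 = 0.0062500; payment = 65,000 × 0.0062500 / (1 − (1+0.0062500)^−60) = $1,302.47.
Lender B: monthly rate = 7.88%/12 = 0.0065667; payment = 65,000 × 0.0065667 / (1 − (1+0.0065667)^−60) = $1,314.24.
Over 36 months: Lender A costs 36 × $1,302.47 + $975.00 = $47,863.92; Lender B costs 36 × $1,314.24 = $47,312.64.
Lender B is cheaper by $47,863.92 − $47,312.64 = $551.28.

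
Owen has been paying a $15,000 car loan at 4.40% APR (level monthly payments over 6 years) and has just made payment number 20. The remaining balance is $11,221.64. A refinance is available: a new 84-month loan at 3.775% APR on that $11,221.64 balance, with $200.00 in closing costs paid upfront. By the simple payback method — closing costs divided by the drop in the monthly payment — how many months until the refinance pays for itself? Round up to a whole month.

3 months

Current payment = 15,000 × 4.4%/12 / (1 − (1+0.0036667)^−72) = $237.42.
Refinanced payment = 11,221.64 × 0.0031458 / (1 − (1+0.0031458)^−84) = $152.23.
Monthly savings = $237.42 − $152.23 = $85.19.
Break-even = $200.00 / $85.19 = 2.35 → 3 months.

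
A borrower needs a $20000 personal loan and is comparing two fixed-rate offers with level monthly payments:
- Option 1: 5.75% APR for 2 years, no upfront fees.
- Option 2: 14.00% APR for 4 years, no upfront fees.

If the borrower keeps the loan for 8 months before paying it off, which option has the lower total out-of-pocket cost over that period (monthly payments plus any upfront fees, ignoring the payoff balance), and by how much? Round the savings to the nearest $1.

Option 1: at 5.75% the monthly rate is 0.0047917, so the payment is 20,000 × 0.0047917 / (1 − 1.0047917^−24) = $884.16.
Option 2: monthly rate = 14%/12 = 0.0116667; payment = 20,000 × 0.0116667 / (1 − (1+0.0116667)^−48) = $546.53.
Over 8 months: Option 1 costs 8 × $884.16 = $7,073.28; Option 2 costs 8 × $546.53 = $4,372.24.
Option 2 is cheaper by $7,073.28 − $4,372.24 = $2,701.04.

Option 2 by $2,701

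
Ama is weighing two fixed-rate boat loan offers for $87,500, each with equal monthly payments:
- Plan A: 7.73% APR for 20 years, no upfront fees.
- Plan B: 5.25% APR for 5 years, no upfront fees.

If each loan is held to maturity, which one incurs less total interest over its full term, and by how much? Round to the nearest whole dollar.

Plan B by $72,464

Plan A: monthly rate = 7.73%/12 = 0.0064417; payment = 87,500 × 0.0064417 / (1 − (1+0.0064417)^−240) = $717.25.
Total interest on Plan A = 240 × $717.25 − $87,500 = $84,640.00.
Plan B: monthly rate = 5.25%/12 = 0.0043750; payment = 87,500 × 0.0043750 / (1 − (1+0.0043750)^−60) = $1,661.27.
Total interest on Plan B = 60 × $1,661.27 − $87,500 = $12,176.20.
Plan B is lower by $72,463.80.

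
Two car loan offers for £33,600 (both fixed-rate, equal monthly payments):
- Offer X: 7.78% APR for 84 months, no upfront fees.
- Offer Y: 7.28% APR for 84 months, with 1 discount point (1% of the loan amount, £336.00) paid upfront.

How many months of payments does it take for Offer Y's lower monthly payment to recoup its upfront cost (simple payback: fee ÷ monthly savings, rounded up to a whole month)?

Offer X: at 7.78% the monthly rate is 0.0064833, so the payment is 33,600 × 0.0064833 / (1 − 1.0064833^−84) = £520.02.
Offer Y: monthly rate = 7.28%/12 = 0.0060667; payment = 33,600 × 0.0060667 / (1 − (1+0.0060667)^−84) = £511.73.
Monthly savings = £520.02 − £511.73 = £8.29.
Break-even = £336.00 / £8.29 = 40.53 → 41 months.

41 months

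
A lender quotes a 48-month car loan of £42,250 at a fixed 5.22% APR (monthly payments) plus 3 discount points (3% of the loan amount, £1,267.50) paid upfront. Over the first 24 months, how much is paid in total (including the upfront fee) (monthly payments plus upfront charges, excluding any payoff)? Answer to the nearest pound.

At 5.22% the monthly rate is 0.0043500, so the payment is 42,250 × 0.0043500 / (1 − 1.0043500^−48) = £977.20.
Total outlay = 24 × £977.20 + £1,267.50 = £24,720.30.

£24,720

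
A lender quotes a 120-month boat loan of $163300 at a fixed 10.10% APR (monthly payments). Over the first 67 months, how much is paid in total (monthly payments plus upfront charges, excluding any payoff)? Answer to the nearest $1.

At 10.10% the monthly rate is 0.0084167, so the payment is 163,300 × 0.0084167 / (1 − 1.0084167^−120) = $2,167.07.
Total outlay = 67 × $2,167.07 = $145,193.69.

$145,194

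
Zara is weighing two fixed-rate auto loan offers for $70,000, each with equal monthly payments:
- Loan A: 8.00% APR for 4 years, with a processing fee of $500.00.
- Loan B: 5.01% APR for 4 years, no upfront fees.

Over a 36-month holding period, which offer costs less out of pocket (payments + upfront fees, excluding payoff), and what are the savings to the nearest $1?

Loan A: at 8.00% the monthly rate is 0.0066667, so the payment is 70,000 × 0.0066667 / (1 − 1.0066667^−48) = $1,708.90.
Loan B: monthly rate = 5.01%/12 = 0.0041750; payment = 70,000 × 0.0041750 / (1 − (1+0.0041750)^−48) = $1,612.37.
Over 36 months: Loan A costs 36 × $1,708.90 + $500.00 = $62,020.40; Loan B costs 36 × $1,612.37 = $58,045.32.
Loan B is cheaper by $62,020.40 − $58,045.32 = $3,975.08.

Loan B by $3,975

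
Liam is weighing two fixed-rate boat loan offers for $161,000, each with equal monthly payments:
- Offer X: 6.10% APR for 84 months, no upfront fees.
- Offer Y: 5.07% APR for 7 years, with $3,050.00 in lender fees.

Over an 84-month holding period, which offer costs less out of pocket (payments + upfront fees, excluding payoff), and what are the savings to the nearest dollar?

Offer Y by $3,573

Offer X: monthly rate = 6.1%/12 = 0.0050833; payment = 161,000 × 0.0050833 / (1 − (1+0.0050833)^−84) = $2,359.70.
Offer Y: at 5.07% the monthly rate is 0.0042250, so the payment is 161,000 × 0.0042250 / (1 − 1.0042250^−84) = $2,280.86.
Over 84 months: Offer X costs 84 × $2,359.70 = $198,214.80; Offer Y costs 84 × $2,280.86 + $3,050.00 = $194,642.24.
Offer Y is cheaper by $198,214.80 − $194,642.24 = $3,572.56.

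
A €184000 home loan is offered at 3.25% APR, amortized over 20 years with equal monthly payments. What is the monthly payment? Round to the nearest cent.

Monthly rate = 3.25%/12 = 0.0027083; payment = 184,000 × 0.0027083 / (1 − (1+0.0027083)^−240) = €1,043.64.

€1,043.64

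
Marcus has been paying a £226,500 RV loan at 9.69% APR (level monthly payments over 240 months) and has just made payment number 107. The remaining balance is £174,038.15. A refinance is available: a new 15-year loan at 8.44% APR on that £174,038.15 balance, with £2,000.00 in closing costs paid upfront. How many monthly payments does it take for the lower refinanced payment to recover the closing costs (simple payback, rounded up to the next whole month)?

Current payment = 226,500 × 9.69%/12 / (1 − (1+0.0080750)^−240) = £2,139.46.
Refinanced payment = 174,038.15 × 0.0070333 / (1 − (1+0.0070333)^−180) = £1,707.71.
Monthly savings = £2,139.46 − £1,707.71 = £431.75.
Break-even = £2,000.00 / £431.75 = 4.63 → 5 months.

5 months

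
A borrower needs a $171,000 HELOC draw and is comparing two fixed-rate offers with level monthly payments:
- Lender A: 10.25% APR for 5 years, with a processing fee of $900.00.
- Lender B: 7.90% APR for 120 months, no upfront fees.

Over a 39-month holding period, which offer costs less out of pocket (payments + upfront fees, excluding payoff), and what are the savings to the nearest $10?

Lender B by $62,860

Lender A: at 10.25% the monthly rate is 0.0085417, so the payment is 171,000 × 0.0085417 / (1 − 1.0085417^−60) = $3,654.32.
Lender B: monthly rate = 7.9%/12 = 0.0065833; payment = 171,000 × 0.0065833 / (1 − (1+0.0065833)^−120) = $2,065.68.
Over 39 months: Lender A costs 39 × $3,654.32 + $900.00 = $143,418.48; Lender B costs 39 × $2,065.68 = $80,561.52.
Lender B is cheaper by $143,418.48 − $80,561.52 = $62,856.96.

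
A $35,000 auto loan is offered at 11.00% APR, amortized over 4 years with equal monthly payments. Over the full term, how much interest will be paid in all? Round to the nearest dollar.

Monthly rate = 11%/12 = 0.0091667; payment = 35,000 × 0.0091667 / (1 − (1+0.0091667)^−48) = $904.59.
Total paid = 48 × $904.59 = $43,420.32; interest = $43,420.32 − $35,000 = $8,420.32.

$8,420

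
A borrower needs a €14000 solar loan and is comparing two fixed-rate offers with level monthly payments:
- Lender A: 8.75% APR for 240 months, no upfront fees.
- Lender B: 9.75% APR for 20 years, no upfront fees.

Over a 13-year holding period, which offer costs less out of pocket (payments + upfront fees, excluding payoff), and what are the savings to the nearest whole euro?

Lender A by €1,415

Lender A: monthly rate = 8.75%/12 = 0.0072917; payment = 14,000 × 0.0072917 / (1 − (1+0.0072917)^−240) = €123.72.
Lender B: monthly rate = 9.75%/12 = 0.0081250; payment = 14,000 × 0.0081250 / (1 − (1+0.0081250)^−240) = €132.79.
Over 156 months: Lender A costs 156 × €123.72 = €19,300.32; Lender B costs 156 × €132.79 = €20,715.24.
Lender A is cheaper by €20,715.24 − €19,300.32 = €1,414.92.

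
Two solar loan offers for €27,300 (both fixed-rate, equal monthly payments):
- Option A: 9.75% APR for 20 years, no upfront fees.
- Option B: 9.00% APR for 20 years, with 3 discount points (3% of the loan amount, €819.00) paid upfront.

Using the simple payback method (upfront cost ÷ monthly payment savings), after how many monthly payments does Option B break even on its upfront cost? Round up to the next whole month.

62 months

Option A: monthly rate = 9.75%/12 = 0.0081250; payment = 27,300 × 0.0081250 / (1 − (1+0.0081250)^−240) = €258.95.
Option B: monthly rate = 9%/12 = 0.0075000; payment = 27,300 × 0.0075000 / (1 − (1+0.0075000)^−240) = €245.63.
Monthly savings = €258.95 − €245.63 = €13.32.
Break-even = €819.00 / €13.32 = 61.49 → 62 months.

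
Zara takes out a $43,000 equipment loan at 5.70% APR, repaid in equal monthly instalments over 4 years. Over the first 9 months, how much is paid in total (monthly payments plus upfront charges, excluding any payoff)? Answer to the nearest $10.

At 5.70% the monthly rate is 0.0047500, so the payment is 43,000 × 0.0047500 / (1 − 1.0047500^−48) = $1,003.95.
Total outlay = 9 × $1,003.95 = $9,035.55.

$9,040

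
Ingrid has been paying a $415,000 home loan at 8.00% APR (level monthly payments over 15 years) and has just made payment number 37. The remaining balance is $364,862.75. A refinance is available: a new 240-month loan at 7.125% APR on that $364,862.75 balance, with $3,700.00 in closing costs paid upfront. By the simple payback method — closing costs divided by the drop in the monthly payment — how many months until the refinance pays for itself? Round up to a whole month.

Current payment = 415,000 × 8%/12 / (1 − (1+0.0066667)^−180) = $3,965.96.
Refinanced payment = 364,862.75 × 0.0059375 / (1 − (1+0.0059375)^−240) = $2,856.22.
Monthly savings = $3,965.96 − $2,856.22 = $1,109.74.
Break-even = $3,700.00 / $1,109.74 = 3.33 → 4 months.

4 months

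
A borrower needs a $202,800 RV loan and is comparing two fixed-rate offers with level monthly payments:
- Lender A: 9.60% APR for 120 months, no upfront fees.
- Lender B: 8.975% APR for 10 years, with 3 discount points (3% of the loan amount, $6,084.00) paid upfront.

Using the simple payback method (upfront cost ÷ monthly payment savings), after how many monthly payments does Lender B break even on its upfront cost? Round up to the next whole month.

Lender A: at 9.60% the monthly rate is 0.0080000, so the payment is 202,800 × 0.0080000 / (1 − 1.0080000^−120) = $2,635.30.
Lender B: at 8.975% the monthly rate is 0.0074792, so the payment is 202,800 × 0.0074792 / (1 − 1.0074792^−120) = $2,566.24.
Monthly savings = $2,635.30 − $2,566.24 = $69.06.
Break-even = $6,084.00 / $69.06 = 88.10 → 89 months.

89 months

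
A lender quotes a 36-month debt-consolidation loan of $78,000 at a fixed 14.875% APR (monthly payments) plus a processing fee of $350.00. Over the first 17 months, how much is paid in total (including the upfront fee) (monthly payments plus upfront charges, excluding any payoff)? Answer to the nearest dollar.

$46,235

At 14.875% the monthly rate is 0.0123958, so the payment is 78,000 × 0.0123958 / (1 − 1.0123958^−36) = $2,699.12.
Total outlay = 17 × $2,699.12 + $350.00 = $46,235.04.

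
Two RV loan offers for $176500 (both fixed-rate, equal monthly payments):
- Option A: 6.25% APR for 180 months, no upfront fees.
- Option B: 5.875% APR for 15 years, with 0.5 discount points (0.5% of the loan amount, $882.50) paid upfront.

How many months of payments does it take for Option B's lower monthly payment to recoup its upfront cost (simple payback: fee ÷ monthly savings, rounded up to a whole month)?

Option A: monthly rate = 6.25%/12 = 0.0052083; payment = 176,500 × 0.0052083 / (1 − (1+0.0052083)^−180) = $1,513.35.
Option B: at 5.875% the monthly rate is 0.0048958, so the payment is 176,500 × 0.0048958 / (1 − 1.0048958^−180) = $1,477.51.
Monthly savings = $1,513.35 − $1,477.51 = $35.84.
Break-even = $882.50 / $35.84 = 24.62 → 25 months.

25 months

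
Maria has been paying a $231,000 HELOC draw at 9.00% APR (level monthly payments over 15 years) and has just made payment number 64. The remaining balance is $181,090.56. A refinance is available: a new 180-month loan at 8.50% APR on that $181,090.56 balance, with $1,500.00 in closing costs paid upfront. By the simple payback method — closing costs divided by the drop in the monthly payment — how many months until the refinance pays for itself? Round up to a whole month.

Current payment = 231,000 × 9%/12 / (1 − (1+0.0075000)^−180) = $2,342.96.
Refinanced payment = 181,090.56 × 0.0070833 / (1 − (1+0.0070833)^−180) = $1,783.27.
Monthly savings = $2,342.96 − $1,783.27 = $559.69.
Break-even = $1,500.00 / $559.69 = 2.68 → 3 months.

3 months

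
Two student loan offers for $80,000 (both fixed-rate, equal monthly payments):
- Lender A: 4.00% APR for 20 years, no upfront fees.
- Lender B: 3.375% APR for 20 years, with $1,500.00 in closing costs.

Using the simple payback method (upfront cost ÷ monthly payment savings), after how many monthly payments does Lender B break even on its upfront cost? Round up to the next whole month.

Lender A: at 4.00% the monthly rate is 0.0033333, so the payment is 80,000 × 0.0033333 / (1 − 1.0033333^−240) = $484.78.
Lender B: monthly rate = 3.375%/12 = 0.0028125; payment = 80,000 × 0.0028125 / (1 − (1+0.0028125)^−240) = $458.85.
Monthly savings = $484.78 − $458.85 = $25.93.
Break-even = $1,500.00 / $25.93 = 57.85 → 58 months.

58 months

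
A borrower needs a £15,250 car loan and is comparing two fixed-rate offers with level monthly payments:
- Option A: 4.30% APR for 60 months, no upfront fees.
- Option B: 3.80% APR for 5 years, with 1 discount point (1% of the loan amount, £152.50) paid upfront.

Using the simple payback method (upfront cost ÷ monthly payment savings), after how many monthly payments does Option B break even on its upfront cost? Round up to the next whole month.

45 months

Option A: monthly rate = 4.3%/12 = 0.0035833; payment = 15,250 × 0.0035833 / (1 − (1+0.0035833)^−60) = £282.92.
Option B: monthly rate = 3.8%/12 = 0.0031667; payment = 15,250 × 0.0031667 / (1 − (1+0.0031667)^−60) = £279.48.
Monthly savings = £282.92 − £279.48 = £3.44.
Break-even = £152.50 / £3.44 = 44.33 → 45 months.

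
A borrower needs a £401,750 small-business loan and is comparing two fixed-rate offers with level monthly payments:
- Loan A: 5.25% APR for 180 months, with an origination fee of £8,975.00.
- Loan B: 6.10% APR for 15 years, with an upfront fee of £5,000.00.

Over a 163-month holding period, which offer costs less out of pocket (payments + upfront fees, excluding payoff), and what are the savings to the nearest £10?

Loan A by £25,750

Loan A: at 5.25% the monthly rate is 0.0043750, so the payment is 401,750 × 0.0043750 / (1 − 1.0043750^−180) = £3,229.58.
Loan B: monthly rate = 6.1%/12 = 0.0050833; payment = 401,750 × 0.0050833 / (1 − (1+0.0050833)^−180) = £3,411.94.
Over 163 months: Loan A costs 163 × £3,229.58 + £8,975.00 = £535,396.54; Loan B costs 163 × £3,411.94 + £5,000.00 = £561,146.22.
Loan A is cheaper by £561,146.22 − £535,396.54 = £25,749.68.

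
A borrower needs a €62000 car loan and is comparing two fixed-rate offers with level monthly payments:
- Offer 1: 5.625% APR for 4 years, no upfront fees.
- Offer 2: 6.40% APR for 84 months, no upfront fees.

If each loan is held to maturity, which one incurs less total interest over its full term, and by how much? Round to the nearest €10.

Offer 1 by €7,700

Offer 1: monthly rate = 5.625%/12 = 0.0046875; payment = 62,000 × 0.0046875 / (1 − (1+0.0046875)^−48) = €1,445.44.
Total interest on Offer 1 = 48 × €1,445.44 − €62,000 = €7,381.12.
Offer 2: monthly rate = 6.4%/12 = 0.0053333; payment = 62,000 × 0.0053333 / (1 − (1+0.0053333)^−84) = €917.67.
Total interest on Offer 2 = 84 × €917.67 − €62,000 = €15,084.28.
Offer 1 is lower by €7,703.16.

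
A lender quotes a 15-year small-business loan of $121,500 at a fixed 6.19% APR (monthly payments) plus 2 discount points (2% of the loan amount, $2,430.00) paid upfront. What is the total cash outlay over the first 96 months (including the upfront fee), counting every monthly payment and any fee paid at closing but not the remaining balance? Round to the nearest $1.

At 6.19% the monthly rate is 0.0051583, so the payment is 121,500 × 0.0051583 / (1 − 1.0051583^−180) = $1,037.80.
Total outlay = 96 × $1,037.80 + $2,430.00 = $102,058.80.

$102,059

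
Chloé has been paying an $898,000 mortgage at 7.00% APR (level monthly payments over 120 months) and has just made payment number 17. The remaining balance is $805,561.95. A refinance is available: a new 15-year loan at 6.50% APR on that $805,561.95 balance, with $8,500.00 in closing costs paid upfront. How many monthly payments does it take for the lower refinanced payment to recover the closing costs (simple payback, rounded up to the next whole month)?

Current payment = 898,000 × 7%/12 / (1 − (1+0.0058333)^−120) = $10,426.54.
Refinanced payment = 805,561.95 × 0.0054167 / (1 − (1+0.0054167)^−180) = $7,017.31.
Monthly savings = $10,426.54 − $7,017.31 = $3,409.23.
Break-even = $8,500.00 / $3,409.23 = 2.49 → 3 months.

3 months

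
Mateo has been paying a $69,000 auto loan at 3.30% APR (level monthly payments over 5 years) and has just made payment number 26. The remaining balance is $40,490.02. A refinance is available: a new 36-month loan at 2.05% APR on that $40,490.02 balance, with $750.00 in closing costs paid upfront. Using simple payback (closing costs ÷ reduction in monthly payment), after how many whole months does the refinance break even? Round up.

9 months

Current payment = 69,000 × 3.3%/12 / (1 − (1+0.0027500)^−60) = $1,249.06.
Refinanced payment = 40,490.02 × 0.0017083 / (1 − (1+0.0017083)^−36) = $1,160.62.
Monthly savings = $1,249.06 − $1,160.62 = $88.44.
Break-even = $750.00 / $88.44 = 8.48 → 9 months.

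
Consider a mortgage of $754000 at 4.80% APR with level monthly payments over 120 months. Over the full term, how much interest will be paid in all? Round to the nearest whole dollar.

$196,860

At 4.80% the monthly rate is 0.0040000, so the payment is 754,000 × 0.0040000 / (1 − 1.0040000^−120) = $7,923.83.
Total paid = 120 × $7,923.83 = $950,859.60; interest = $950,859.60 − $754,000 = $196,859.60.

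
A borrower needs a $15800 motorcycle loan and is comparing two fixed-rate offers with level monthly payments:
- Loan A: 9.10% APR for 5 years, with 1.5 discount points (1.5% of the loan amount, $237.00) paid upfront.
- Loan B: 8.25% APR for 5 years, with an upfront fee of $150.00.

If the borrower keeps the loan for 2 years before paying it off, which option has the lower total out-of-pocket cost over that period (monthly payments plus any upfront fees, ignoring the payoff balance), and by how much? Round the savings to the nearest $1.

Loan A: monthly rate = 9.1%/12 = 0.0075833; payment = 15,800 × 0.0075833 / (1 − (1+0.0075833)^−60) = $328.75.
Loan B: at 8.25% the monthly rate is 0.0068750, so the payment is 15,800 × 0.0068750 / (1 − 1.0068750^−60) = $322.26.
Over 24 months: Loan A costs 24 × $328.75 + $237.00 = $8,127.00; Loan B costs 24 × $322.26 + $150.00 = $7,884.24.
Loan B is cheaper by $8,127.00 − $7,884.24 = $242.76.

Loan B by $243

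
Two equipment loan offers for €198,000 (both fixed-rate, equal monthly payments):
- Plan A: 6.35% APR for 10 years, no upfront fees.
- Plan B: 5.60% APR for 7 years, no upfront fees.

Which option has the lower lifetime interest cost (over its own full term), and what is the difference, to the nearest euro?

Plan A: monthly rate = 6.35%/12 = 0.0052917; payment = 198,000 × 0.0052917 / (1 − (1+0.0052917)^−120) = €2,233.17.
Total interest on Plan A = 120 × €2,233.17 − €198,000 = €69,980.40.
Plan B: monthly rate = 5.6%/12 = 0.0046667; payment = 198,000 × 0.0046667 / (1 − (1+0.0046667)^−84) = €2,854.68.
Total interest on Plan B = 84 × €2,854.68 − €198,000 = €41,793.12.
Plan B is lower by €28,187.28.

Plan B by €28,187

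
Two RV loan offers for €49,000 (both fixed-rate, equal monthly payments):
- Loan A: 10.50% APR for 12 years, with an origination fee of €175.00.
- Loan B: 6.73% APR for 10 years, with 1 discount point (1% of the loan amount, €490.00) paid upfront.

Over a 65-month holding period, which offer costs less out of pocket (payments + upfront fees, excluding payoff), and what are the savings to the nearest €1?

Loan B by €2,135

Loan A: monthly rate = 10.5%/12 = 0.0087500; payment = 49,000 × 0.0087500 / (1 − (1+0.0087500)^−144) = €599.83.
Loan B: at 6.73% the monthly rate is 0.0056083, so the payment is 49,000 × 0.0056083 / (1 − 1.0056083^−120) = €562.14.
Over 65 months: Loan A costs 65 × €599.83 + €175.00 = €39,163.95; Loan B costs 65 × €562.14 + €490.00 = €37,029.10.
Loan B is cheaper by €39,163.95 − €37,029.10 = €2,134.85.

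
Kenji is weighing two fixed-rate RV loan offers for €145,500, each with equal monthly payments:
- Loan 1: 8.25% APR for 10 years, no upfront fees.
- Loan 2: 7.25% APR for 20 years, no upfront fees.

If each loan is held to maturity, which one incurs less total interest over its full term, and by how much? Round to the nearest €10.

Loan 1: monthly rate = 8.25%/12 = 0.0068750; payment = 145,500 × 0.0068750 / (1 − (1+0.0068750)^−120) = €1,784.60.
Total interest on Loan 1 = 120 × €1,784.60 − €145,500 = €68,652.00.
Loan 2: monthly rate = 7.25%/12 = 0.0060417; payment = 145,500 × 0.0060417 / (1 − (1+0.0060417)^−240) = €1,150.00.
Total interest on Loan 2 = 240 × €1,150.00 − €145,500 = €130,500.00.
Loan 1 is lower by €61,848.00.

Loan 1 by €61,850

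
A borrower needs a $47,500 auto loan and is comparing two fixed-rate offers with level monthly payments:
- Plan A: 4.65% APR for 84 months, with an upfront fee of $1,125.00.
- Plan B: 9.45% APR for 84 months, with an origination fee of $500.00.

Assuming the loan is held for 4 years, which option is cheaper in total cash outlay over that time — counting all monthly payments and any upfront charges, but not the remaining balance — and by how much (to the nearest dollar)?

Plan A: at 4.65% the monthly rate is 0.0038750, so the payment is 47,500 × 0.0038750 / (1 − 1.0038750^−84) = $663.58.
Plan B: at 9.45% the monthly rate is 0.0078750, so the payment is 47,500 × 0.0078750 / (1 − 1.0078750^−84) = $775.12.
Over 48 months: Plan A costs 48 × $663.58 + $1,125.00 = $32,976.84; Plan B costs 48 × $775.12 + $500.00 = $37,705.76.
Plan A is cheaper by $37,705.76 − $32,976.84 = $4,728.92.

Plan A by $4,729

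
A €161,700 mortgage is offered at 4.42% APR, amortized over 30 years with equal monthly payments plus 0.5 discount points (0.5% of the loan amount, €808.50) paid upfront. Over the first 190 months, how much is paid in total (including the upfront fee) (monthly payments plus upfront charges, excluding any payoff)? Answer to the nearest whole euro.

At 4.42% the monthly rate is 0.0036833, so the payment is 161,700 × 0.0036833 / (1 − 1.0036833^−360) = €811.64.
Total outlay = 190 × €811.64 + €808.50 = €155,020.10.

€155,020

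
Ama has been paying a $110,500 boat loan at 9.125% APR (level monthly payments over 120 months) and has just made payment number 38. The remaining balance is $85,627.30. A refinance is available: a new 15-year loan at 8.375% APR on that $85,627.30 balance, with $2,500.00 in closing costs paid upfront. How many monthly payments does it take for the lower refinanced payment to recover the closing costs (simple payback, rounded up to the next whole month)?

5 months

Current payment = 110,500 × 9.125%/12 / (1 − (1+0.0076042)^−120) = $1,407.25.
Refinanced payment = 85,627.30 × 0.0069792 / (1 − (1+0.0069792)^−180) = $836.94.
Monthly savings = $1,407.25 − $836.94 = $570.31.
Break-even = $2,500.00 / $570.31 = 4.38 → 5 months.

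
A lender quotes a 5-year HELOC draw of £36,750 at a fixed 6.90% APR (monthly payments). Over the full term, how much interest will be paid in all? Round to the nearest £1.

£6,808

At 6.90% the monthly rate is 0.0057500, so the payment is 36,750 × 0.0057500 / (1 − 1.0057500^−60) = £725.96.
Total paid = 60 × £725.96 = £43,557.60; interest = £43,557.60 − £36,750 = £6,807.60.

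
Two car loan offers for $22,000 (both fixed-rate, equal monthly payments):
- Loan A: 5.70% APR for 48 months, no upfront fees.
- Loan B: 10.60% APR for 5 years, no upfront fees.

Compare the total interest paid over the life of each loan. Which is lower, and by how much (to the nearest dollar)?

Loan A by $3,782

Loan A: at 5.70% the monthly rate is 0.0047500, so the payment is 22,000 × 0.0047500 / (1 − 1.0047500^−48) = $513.65.
Total interest on Loan A = 48 × $513.65 − $22,000 = $2,655.20.
Loan B: monthly rate = 10.6%/12 = 0.0088333; payment = 22,000 × 0.0088333 / (1 − (1+0.0088333)^−60) = $473.96.
Total interest on Loan B = 60 × $473.96 − $22,000 = $6,437.60.
Loan A is lower by $3,782.40.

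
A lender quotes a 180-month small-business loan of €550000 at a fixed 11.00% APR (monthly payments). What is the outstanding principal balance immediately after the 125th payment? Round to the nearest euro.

€269,102

With monthly rate i = 11%/12 = 0.0091667, the balance after k of n payments is P · [(1+i)^n − (1+i)^k] / [(1+i)^n − 1].
(1+0.0091667)^180 = 5.16798777 and (1+0.0091667)^125 = 3.12868714, so the balance is 550,000 × (5.16798777 − 3.12868714) / (5.16798777 − 1) = €269,102.36.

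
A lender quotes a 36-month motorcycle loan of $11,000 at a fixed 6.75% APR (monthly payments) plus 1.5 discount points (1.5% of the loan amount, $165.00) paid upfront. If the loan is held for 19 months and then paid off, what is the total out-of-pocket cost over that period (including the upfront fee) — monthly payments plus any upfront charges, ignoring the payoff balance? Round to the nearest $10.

$6,590

At 6.75% the monthly rate is 0.0056250, so the payment is 11,000 × 0.0056250 / (1 − 1.0056250^−36) = $338.39.
Total outlay = 19 × $338.39 + $165.00 = $6,594.41.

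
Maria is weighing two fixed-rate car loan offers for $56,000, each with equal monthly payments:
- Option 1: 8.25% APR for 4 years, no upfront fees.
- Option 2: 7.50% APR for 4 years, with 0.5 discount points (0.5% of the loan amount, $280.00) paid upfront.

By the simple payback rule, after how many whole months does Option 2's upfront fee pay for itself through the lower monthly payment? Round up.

Option 1: monthly rate = 8.25%/12 = 0.0068750; payment = 56,000 × 0.0068750 / (1 − (1+0.0068750)^−48) = $1,373.70.
Option 2: monthly rate = 7.5%/12 = 0.0062500; payment = 56,000 × 0.0062500 / (1 − (1+0.0062500)^−48) = $1,354.02.
Monthly savings = $1,373.70 − $1,354.02 = $19.68.
Break-even = $280.00 / $19.68 = 14.23 → 15 months.

15 months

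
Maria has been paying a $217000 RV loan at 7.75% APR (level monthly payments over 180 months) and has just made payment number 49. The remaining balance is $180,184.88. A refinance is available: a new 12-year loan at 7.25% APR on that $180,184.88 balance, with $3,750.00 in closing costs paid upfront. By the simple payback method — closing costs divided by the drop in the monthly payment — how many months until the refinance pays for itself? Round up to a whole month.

Current payment = 217,000 × 7.75%/12 / (1 − (1+0.0064583)^−180) = $2,042.57.
Refinanced payment = 180,184.88 × 0.0060417 / (1 − (1+0.0060417)^−144) = $1,877.09.
Monthly savings = $2,042.57 − $1,877.09 = $165.48.
Break-even = $3,750.00 / $165.48 = 22.66 → 23 months.

23 months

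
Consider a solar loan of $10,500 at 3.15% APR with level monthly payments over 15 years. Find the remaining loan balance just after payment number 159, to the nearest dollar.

With monthly rate i = 3.15%/12 = 0.0026250, the balance after k of n payments is P · [(1+i)^n − (1+i)^k] / [(1+i)^n − 1].
(1+0.0026250)^180 = 1.60300650 and (1+0.0026250)^159 = 1.51714177, so the balance is 10,500 × (1.60300650 − 1.51714177) / (1.60300650 − 1) = $1,495.14.

$1,495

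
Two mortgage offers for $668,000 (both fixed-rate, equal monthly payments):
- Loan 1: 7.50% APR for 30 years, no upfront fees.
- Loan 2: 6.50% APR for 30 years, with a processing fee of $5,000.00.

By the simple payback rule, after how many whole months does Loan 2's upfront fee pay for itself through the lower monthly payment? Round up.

12 months

Loan 1: at 7.50% the monthly rate is 0.0062500, so the payment is 668,000 × 0.0062500 / (1 − 1.0062500^−360) = $4,670.75.
Loan 2: monthly rate = 6.5%/12 = 0.0054167; payment = 668,000 × 0.0054167 / (1 − (1+0.0054167)^−360) = $4,222.21.
Monthly savings = $4,670.75 − $4,222.21 = $448.54.
Break-even = $5,000.00 / $448.54 = 11.15 → 12 months.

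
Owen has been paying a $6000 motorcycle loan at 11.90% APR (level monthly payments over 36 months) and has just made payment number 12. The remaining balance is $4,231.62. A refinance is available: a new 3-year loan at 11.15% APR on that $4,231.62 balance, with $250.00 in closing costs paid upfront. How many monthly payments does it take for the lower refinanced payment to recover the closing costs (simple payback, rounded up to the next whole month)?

Current payment = 6,000 × 11.9%/12 / (1 − (1+0.0099167)^−36) = $199.00.
Refinanced payment = 4,231.62 × 0.0092917 / (1 − (1+0.0092917)^−36) = $138.84.
Monthly savings = $199.00 − $138.84 = $60.16.
Break-even = $250.00 / $60.16 = 4.16 → 5 months.

5 months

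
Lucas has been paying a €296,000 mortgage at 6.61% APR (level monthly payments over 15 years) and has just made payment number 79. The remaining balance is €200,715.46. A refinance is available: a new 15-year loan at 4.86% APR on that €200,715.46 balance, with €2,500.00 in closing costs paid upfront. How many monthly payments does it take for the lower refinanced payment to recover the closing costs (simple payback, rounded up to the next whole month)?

3 months

Current payment = 296,000 × 6.61%/12 / (1 − (1+0.0055083)^−180) = €2,596.41.
Refinanced payment = 200,715.46 × 0.0040500 / (1 − (1+0.0040500)^−180) = €1,572.65.
Monthly savings = €2,596.41 − €1,572.65 = €1,023.76.
Break-even = €2,500.00 / €1,023.76 = 2.44 → 3 months.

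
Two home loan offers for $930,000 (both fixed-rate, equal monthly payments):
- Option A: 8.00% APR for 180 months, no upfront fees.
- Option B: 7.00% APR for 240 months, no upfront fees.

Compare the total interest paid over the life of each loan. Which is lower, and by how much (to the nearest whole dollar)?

Option A by $130,706

Option A: monthly rate = 8%/12 = 0.0066667; payment = 930,000 × 0.0066667 / (1 − (1+0.0066667)^−180) = $8,887.56.
Total interest on Option A = 180 × $8,887.56 − $930,000 = $669,760.80.
Option B: at 7.00% the monthly rate is 0.0058333, so the payment is 930,000 × 0.0058333 / (1 − 1.0058333^−240) = $7,210.28.
Total interest on Option B = 240 × $7,210.28 − $930,000 = $800,467.20.
Option A is lower by $130,706.40.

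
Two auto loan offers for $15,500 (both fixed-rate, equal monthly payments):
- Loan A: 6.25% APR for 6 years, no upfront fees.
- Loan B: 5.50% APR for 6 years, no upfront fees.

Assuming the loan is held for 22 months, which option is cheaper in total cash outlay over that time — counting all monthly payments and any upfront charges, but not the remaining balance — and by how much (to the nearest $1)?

Loan A: monthly rate = 6.25%/12 = 0.0052083; payment = 15,500 × 0.0052083 / (1 − (1+0.0052083)^−72) = $258.71.
Loan B: at 5.50% the monthly rate is 0.0045833, so the payment is 15,500 × 0.0045833 / (1 − 1.0045833^−72) = $253.24.
Over 22 months: Loan A costs 22 × $258.71 = $5,691.62; Loan B costs 22 × $253.24 = $5,571.28.
Loan B is cheaper by $5,691.62 − $5,571.28 = $120.34.

Loan B by $120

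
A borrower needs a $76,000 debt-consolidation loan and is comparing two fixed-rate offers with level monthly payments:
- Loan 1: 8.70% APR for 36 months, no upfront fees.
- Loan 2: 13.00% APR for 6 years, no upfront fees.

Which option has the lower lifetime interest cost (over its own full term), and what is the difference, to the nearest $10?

Loan 1 by $23,220

Loan 1: monthly rate = 8.7%/12 = 0.0072500; payment = 76,000 × 0.0072500 / (1 − (1+0.0072500)^−36) = $2,406.18.
Total interest on Loan 1 = 36 × $2,406.18 − $76,000 = $10,622.48.
Loan 2: at 13.00% the monthly rate is 0.0108333, so the payment is 76,000 × 0.0108333 / (1 − 1.0108333^−72) = $1,525.63.
Total interest on Loan 2 = 72 × $1,525.63 − $76,000 = $33,845.36.
Loan 1 is lower by $23,222.88.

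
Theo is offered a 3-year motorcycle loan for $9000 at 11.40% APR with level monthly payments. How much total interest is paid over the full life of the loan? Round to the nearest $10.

Monthly rate = 11.4%/12 = 0.0095000; payment = 9,000 × 0.0095000 / (1 − (1+0.0095000)^−36) = $296.36.
Total paid = 36 × $296.36 = $10,668.96; interest = $10,668.96 − $9,000 = $1,668.96.

$1,670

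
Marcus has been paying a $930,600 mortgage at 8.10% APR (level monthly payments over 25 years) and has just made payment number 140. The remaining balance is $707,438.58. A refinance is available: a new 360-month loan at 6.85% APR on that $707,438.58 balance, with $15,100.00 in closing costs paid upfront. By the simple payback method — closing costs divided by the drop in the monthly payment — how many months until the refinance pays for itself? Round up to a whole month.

Current payment = 930,600 × 8.1%/12 / (1 − (1+0.0067500)^−300) = $7,244.28.
Refinanced payment = 707,438.58 × 0.0057083 / (1 − (1+0.0057083)^−360) = $4,635.56.
Monthly savings = $7,244.28 − $4,635.56 = $2,608.72.
Break-even = $15,100.00 / $2,608.72 = 5.79 → 6 months.

6 months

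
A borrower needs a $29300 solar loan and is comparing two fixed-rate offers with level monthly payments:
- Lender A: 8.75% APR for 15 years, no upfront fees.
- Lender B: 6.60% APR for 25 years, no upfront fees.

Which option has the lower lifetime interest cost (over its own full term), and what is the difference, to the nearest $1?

Lender A: at 8.75% the monthly rate is 0.0072917, so the payment is 29,300 × 0.0072917 / (1 − 1.0072917^−180) = $292.84.
Total interest on Lender A = 180 × $292.84 − $29,300 = $23,411.20.
Lender B: at 6.60% the monthly rate is 0.0055000, so the payment is 29,300 × 0.0055000 / (1 − 1.0055000^−300) = $199.67.
Total interest on Lender B = 300 × $199.67 − $29,300 = $30,601.00.
Lender A is lower by $7,189.80.

Lender A by $7,190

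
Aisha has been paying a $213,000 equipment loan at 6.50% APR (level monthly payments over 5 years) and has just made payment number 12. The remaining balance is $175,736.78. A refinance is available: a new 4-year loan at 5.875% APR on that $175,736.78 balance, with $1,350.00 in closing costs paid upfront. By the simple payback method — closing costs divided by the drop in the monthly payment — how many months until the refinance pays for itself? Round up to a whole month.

27 months

Current payment = 213,000 × 6.5%/12 / (1 − (1+0.0054167)^−60) = $4,167.59.
Refinanced payment = 175,736.78 × 0.0048958 / (1 − (1+0.0048958)^−48) = $4,117.12.
Monthly savings = $4,167.59 − $4,117.12 = $50.47.
Break-even = $1,350.00 / $50.47 = 26.75 → 27 months.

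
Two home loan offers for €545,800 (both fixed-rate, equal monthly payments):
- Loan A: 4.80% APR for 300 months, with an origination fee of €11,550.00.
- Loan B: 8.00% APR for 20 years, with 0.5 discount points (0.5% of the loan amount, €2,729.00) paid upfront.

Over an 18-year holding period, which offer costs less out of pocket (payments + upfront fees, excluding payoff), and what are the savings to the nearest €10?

Loan A by €301,760

Loan A: at 4.80% the monthly rate is 0.0040000, so the payment is 545,800 × 0.0040000 / (1 − 1.0040000^−300) = €3,127.42.
Loan B: at 8.00% the monthly rate is 0.0066667, so the payment is 545,800 × 0.0066667 / (1 − 1.0066667^−240) = €4,565.29.
Over 216 months: Loan A costs 216 × €3,127.42 + €11,550.00 = €687,072.72; Loan B costs 216 × €4,565.29 + €2,729.00 = €988,831.64.
Loan A is cheaper by €988,831.64 − €687,072.72 = €301,758.92.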